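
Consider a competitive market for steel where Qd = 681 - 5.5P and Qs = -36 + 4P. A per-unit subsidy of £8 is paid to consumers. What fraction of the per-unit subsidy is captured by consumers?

Pre-subsidy: 681 - 5.5P = -36 + 4P gives P* = 1434/19, Q* = 5052/19.
With the rebate, buyers effectively pay Pb = Ps − 8, where Ps is the price sellers receive.
Demand in terms of Ps becomes Qd = 681 − 5.5(Ps − 8) = 725 - 5.5Ps. Setting this equal to supply: 725 - 5.5Ps = -36 + 4Ps, so Ps = 1522/19.
Buyers pay Pb = 1522/19 − 8 = 1370/19; Q' = -36 + 4·(1522/19) = 5404/19.
Buyers' price falls by P* − Pb = 1434/19 − 1370/19 = 64/19; sellers' price rises by Ps − P* = 1522/19 − 1434/19 = 88/19.
So consumers capture (64/19)/8 = 8/19 of each unit of subsidy.

Consumer share = 8/19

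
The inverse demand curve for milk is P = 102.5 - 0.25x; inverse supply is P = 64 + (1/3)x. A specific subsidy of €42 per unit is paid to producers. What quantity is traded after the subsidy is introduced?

Pre-subsidy: 102.5 - 0.25x = 64 + (1/3)x gives x* = 66 and P* = 86.
With the subsidy, sellers receive Ps = Pb + 42 for each unit, where Pb is the price buyers pay.
On the curves, Pb = 102.5 - 0.25x and Ps = 64 + (1/3)x; the wedge Ps − Pb = 42 gives 64 + (1/3)x − (102.5 - 0.25x) = 42, so x' = 138.
Then Pb = 102.5 − 0.25·138 = 68 and Ps = 64 + (1/3)·138 = 110.

x' = 138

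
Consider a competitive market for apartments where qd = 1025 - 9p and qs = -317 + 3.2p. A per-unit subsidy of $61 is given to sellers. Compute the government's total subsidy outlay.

Pre-subsidy: 1025 - 9p = -317 + 3.2p gives p* = 110, q* = 35.
With the subsidy, sellers receive ps = pb + 61 for each unit, where pb is the price buyers pay.
Supply in terms of pb becomes qs = -317 + 3.2(pb + 61) = -121.8 + 3.2pb. Setting this equal to demand: 1025 - 9pb = -121.8 + 3.2pb, so pb = 94.
Sellers receive ps = 94 + 61 = 155; q' = 1025 − 9·94 = 179.
Government outlay = subsidy × quantity = 61 × 179 = 10919.

Government cost = $10919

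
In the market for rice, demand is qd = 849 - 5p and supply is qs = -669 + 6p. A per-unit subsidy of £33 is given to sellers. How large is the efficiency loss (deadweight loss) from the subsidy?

Deadweight loss = £1485

Pre-subsidy: 849 - 5p = -669 + 6p gives p* = 138, q* = 159.
With the subsidy, sellers receive ps = pb + 33 for each unit, where pb is the price buyers pay.
Supply in terms of pb becomes qs = -669 + 6(pb + 33) = -471 + 6pb. Setting this equal to demand: 849 - 5pb = -471 + 6pb, so pb = 120.
Sellers receive ps = 120 + 33 = 153; q' = 849 − 5·120 = 249.
The subsidy expands output by 249 − 159 = 90 past the efficient level; on those units the gap between marginal cost and willingness to pay runs from 0 up to 33.
DWL = ½ × 33 × 90 = 1485.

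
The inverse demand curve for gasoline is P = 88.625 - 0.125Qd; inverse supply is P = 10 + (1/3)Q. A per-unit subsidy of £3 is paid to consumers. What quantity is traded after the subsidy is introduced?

Q' = 1959/11

Pre-subsidy: 88.625 - 0.125Q = 10 + (1/3)Q gives Q* = 1887/11 and P* = 739/11.
With the rebate, buyers effectively pay Pb = Ps − 3, where Ps is the price sellers receive.
On the curves, Pb = 88.625 - 0.125Q and Ps = 10 + (1/3)Q; the wedge Ps − Pb = 3 gives 10 + (1/3)Q − (88.625 - 0.125Q) = 3, so Q' = 1959/11.
Then Pb = 88.625 − 0.125·(1959/11) = 730/11 and Ps = 10 + (1/3)·(1959/11) = 763/11.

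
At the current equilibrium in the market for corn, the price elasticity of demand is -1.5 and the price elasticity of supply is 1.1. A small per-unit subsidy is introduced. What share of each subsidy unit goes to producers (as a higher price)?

For a small subsidy around the equilibrium, the benefit split depends on the relative slopes, which at a point are proportional to the elasticities.
Buyer share = εs/(εs + |εd|) = 1.1/(1.1 + 1.5) = 11/26; seller share = |εd|/(εs + |εd|) = 15/26.
So producers capture 15/26 of the subsidy.

Producer share = 15/26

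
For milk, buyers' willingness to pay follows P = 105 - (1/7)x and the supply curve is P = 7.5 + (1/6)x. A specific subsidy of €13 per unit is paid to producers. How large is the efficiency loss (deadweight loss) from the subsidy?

Pre-subsidy: 105 - (1/7)x = 7.5 + (1/6)x gives x* = 315 and P* = 60.
With the subsidy, sellers receive Ps = Pb + 13 for each unit, where Pb is the price buyers pay.
On the curves, Pb = 105 - (1/7)x and Ps = 7.5 + (1/6)x; the wedge Ps − Pb = 13 gives 7.5 + (1/6)x − (105 - (1/7)x) = 13, so x' = 357.
Then Pb = 105 − (1/7)·357 = 54 and Ps = 7.5 + (1/6)·357 = 67.
The subsidy expands output by 357 − 315 = 42 past the efficient level; on those units the gap between marginal cost and willingness to pay runs from 0 up to 13.
DWL = ½ × 13 × 42 = 273.

Deadweight loss = €273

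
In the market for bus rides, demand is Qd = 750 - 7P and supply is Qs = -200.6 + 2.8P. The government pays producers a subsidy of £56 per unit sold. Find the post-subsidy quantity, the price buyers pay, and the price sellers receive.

Pre-subsidy: 750 - 7P = -200.6 + 2.8P gives P* = 97, Q* = 71.
With the subsidy, sellers receive Ps = Pb + 56 for each unit, where Pb is the price buyers pay.
Supply in terms of Pb becomes Qs = -200.6 + 2.8(Pb + 56) = -43.8 + 2.8Pb. Setting this equal to demand: 750 - 7Pb = -43.8 + 2.8Pb, so Pb = 81.
Sellers receive Ps = 81 + 56 = 137; Q' = 750 − 7·81 = 183.

Q' = 183; buyers pay £81; sellers receive £137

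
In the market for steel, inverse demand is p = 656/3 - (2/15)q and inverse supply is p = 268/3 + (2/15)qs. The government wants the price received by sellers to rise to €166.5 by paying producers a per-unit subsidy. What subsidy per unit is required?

At a seller price of 166.5, quantity supplied is -670 + 7.5·166.5 = 578.75.
Buyers absorb 578.75 only when they pay pb = 656/3 − (2/15)·578.75 = 141.5.
s = ps − pb = 166.5 − 141.5 = 25.

Required subsidy s = €25 per unit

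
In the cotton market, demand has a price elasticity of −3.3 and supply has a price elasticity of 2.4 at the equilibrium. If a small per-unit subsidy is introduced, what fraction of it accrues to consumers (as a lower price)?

For a small subsidy around the equilibrium, the benefit split depends on the relative slopes, which at a point are proportional to the elasticities.
Buyer share = εs/(εs + |εd|) = 2.4/(2.4 + 3.3) = 8/19; seller share = |εd|/(εs + |εd|) = 11/19.

Consumer share = 8/19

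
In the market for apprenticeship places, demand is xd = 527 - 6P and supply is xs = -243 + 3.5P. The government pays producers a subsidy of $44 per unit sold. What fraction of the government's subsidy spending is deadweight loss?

DWL / government spending = 924/2621

Pre-subsidy: 527 - 6P = -243 + 3.5P gives P* = 1540/19, x* = 773/19.
With the subsidy, sellers receive Ps = Pb + 44 for each unit, where Pb is the price buyers pay.
Supply in terms of Pb becomes xs = -243 + 3.5(Pb + 44) = -89 + 3.5Pb. Setting this equal to demand: 527 - 6Pb = -89 + 3.5Pb, so Pb = 1232/19.
Sellers receive Ps = 1232/19 + 44 = 2068/19; x' = 527 − 6·(1232/19) = 2621/19.
ΔCS = ½(773/19 + 2621/19)(1540/19 − 1232/19) = 522676/361; ΔPS = ½(773/19 + 2621/19)(2068/19 − 1540/19) = 896016/361.
Government spending = 44 × 2621/19 = 115324/19.
DWL = ½ × 44 × (2621/19 − 773/19) = 40656/19; fraction = (40656/19) / (115324/19) = 924/2621.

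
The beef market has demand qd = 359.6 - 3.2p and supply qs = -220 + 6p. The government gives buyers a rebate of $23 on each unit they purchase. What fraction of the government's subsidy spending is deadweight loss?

DWL / government spending = 12/103

Pre-subsidy: 359.6 - 3.2p = -220 + 6p gives p* = 63, q* = 158.
With the rebate, buyers effectively pay pb = ps − 23, where ps is the price sellers receive.
Demand in terms of ps becomes qd = 359.6 − 3.2(ps − 23) = 433.2 - 3.2ps. Setting this equal to supply: 433.2 - 3.2ps = -220 + 6ps, so ps = 71.
Buyers pay pb = 71 − 23 = 48; q' = -220 + 6·71 = 206.
ΔCS = ½(158 + 206)(63 − 48) = 2730; ΔPS = ½(158 + 206)(71 − 63) = 1456.
Government spending = 23 × 206 = 4738.
DWL = ½ × 23 × (206 − 158) = 552; fraction = 552 / 4738 = 12/103.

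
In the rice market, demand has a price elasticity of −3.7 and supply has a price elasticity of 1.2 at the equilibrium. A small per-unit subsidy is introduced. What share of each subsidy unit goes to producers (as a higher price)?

Producer share = 37/49

For a small subsidy around the equilibrium, the benefit split depends on the relative slopes, which at a point are proportional to the elasticities.
Buyer share = εs/(εs + |εd|) = 1.2/(1.2 + 3.7) = 12/49; seller share = |εd|/(εs + |εd|) = 37/49.
So producers capture 37/49 of the subsidy.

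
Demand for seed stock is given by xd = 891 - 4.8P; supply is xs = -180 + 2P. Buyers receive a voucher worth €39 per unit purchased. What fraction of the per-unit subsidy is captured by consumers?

Pre-subsidy: 891 - 4.8P = -180 + 2P gives P* = 157.5, x* = 135.
With the rebate, buyers effectively pay Pb = Ps − 39, where Ps is the price sellers receive.
Demand in terms of Ps becomes xd = 891 − 4.8(Ps − 39) = 1078.2 - 4.8Ps. Setting this equal to supply: 1078.2 - 4.8Ps = -180 + 2Ps, so Ps = 6291/34.
Buyers pay Pb = 6291/34 − 39 = 4965/34; x' = -180 + 2·(6291/34) = 3231/17.
Buyers' price falls by P* − Pb = 157.5 − 4965/34 = 195/17; sellers' price rises by Ps − P* = 6291/34 − 157.5 = 468/17.
So consumers capture (195/17)/39 = 5/17 of each unit of subsidy.

Consumer share = 5/17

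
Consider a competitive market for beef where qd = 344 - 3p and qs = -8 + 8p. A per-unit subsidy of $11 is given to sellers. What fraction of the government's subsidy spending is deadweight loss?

Pre-subsidy: 344 - 3p = -8 + 8p gives p* = 32, q* = 248.
With the subsidy, sellers receive ps = pb + 11 for each unit, where pb is the price buyers pay.
Supply in terms of pb becomes qs = -8 + 8(pb + 11) = 80 + 8pb. Setting this equal to demand: 344 - 3pb = 80 + 8pb, so pb = 24.
Sellers receive ps = 24 + 11 = 35; q' = 344 − 3·24 = 272.
ΔCS = ½(248 + 272)(32 − 24) = 2080; ΔPS = ½(248 + 272)(35 − 32) = 780.
Government spending = 11 × 272 = 2992.
DWL = ½ × 11 × (272 − 248) = 132; fraction = 132 / 2992 = 3/68.

DWL / government spending = 3/68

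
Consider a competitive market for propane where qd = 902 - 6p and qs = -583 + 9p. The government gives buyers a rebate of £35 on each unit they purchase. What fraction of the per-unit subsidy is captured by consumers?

Consumer share = 0.6

Pre-subsidy: 902 - 6p = -583 + 9p gives p* = 99, q* = 308.
With the rebate, buyers effectively pay pb = ps − 35, where ps is the price sellers receive.
Demand in terms of ps becomes qd = 902 − 6(ps − 35) = 1112 - 6ps. Setting this equal to supply: 1112 - 6ps = -583 + 9ps, so ps = 113.
Buyers pay pb = 113 − 35 = 78; q' = -583 + 9·113 = 434.
Buyers' price falls by p* − pb = 99 − 78 = 21; sellers' price rises by ps − p* = 113 − 99 = 14.
So consumers capture 21/35 = 0.6 of each unit of subsidy.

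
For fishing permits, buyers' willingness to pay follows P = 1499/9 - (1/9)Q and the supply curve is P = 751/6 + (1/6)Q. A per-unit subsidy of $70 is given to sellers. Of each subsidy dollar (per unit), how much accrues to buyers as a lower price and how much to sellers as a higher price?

Pre-subsidy: 1499/9 - (1/9)Q = 751/6 + (1/6)Q gives Q* = 149 and P* = 150.
With the subsidy, sellers receive Ps = Pb + 70 for each unit, where Pb is the price buyers pay.
On the curves, Pb = 1499/9 - (1/9)Q and Ps = 751/6 + (1/6)Q; the wedge Ps − Pb = 70 gives 751/6 + (1/6)Q − (1499/9 - (1/9)Q) = 70, so Q' = 401.
Then Pb = 1499/9 − (1/9)·401 = 122 and Ps = 751/6 + (1/6)·401 = 192.
Buyers' price falls by P* − Pb = 150 − 122 = 28; sellers' price rises by Ps − P* = 192 − 150 = 42.

Buyers gain $28 per unit; sellers gain $42 per unit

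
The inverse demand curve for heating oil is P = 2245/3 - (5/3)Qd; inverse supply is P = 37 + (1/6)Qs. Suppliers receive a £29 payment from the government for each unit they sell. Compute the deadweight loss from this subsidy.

Deadweight loss = 2523/11

Pre-subsidy: 2245/3 - (5/3)Q = 37 + (1/6)Q gives Q* = 388 and P* = 305/3.
With the subsidy, sellers receive Ps = Pb + 29 for each unit, where Pb is the price buyers pay.
On the curves, Pb = 2245/3 - (5/3)Q and Ps = 37 + (1/6)Q; the wedge Ps − Pb = 29 gives 37 + (1/6)Q − (2245/3 - (5/3)Q) = 29, so Q' = 4442/11.
Then Pb = 2245/3 − (5/3)·(4442/11) = 2485/33 and Ps = 37 + (1/6)·(4442/11) = 3442/33.
The subsidy expands output by 4442/11 − 388 = 174/11 past the efficient level; on those units the gap between marginal cost and willingness to pay runs from 0 up to 29.
DWL = ½ × 29 × 174/11 = 2523/11.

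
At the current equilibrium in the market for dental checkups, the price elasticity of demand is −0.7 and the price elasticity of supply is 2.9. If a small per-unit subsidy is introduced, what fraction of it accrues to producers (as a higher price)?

Producer share = 7/36

For a small subsidy around the equilibrium, the benefit split depends on the relative slopes, which at a point are proportional to the elasticities.
Buyer share = εs/(εs + |εd|) = 2.9/(2.9 + 0.7) = 29/36; seller share = |εd|/(εs + |εd|) = 7/36.
So producers capture 7/36 of the subsidy.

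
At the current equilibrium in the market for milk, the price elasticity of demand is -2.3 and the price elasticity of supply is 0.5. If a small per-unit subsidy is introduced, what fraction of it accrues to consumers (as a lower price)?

For a small subsidy around the equilibrium, the benefit split depends on the relative slopes, which at a point are proportional to the elasticities.
Buyer share = εs/(εs + |εd|) = 0.5/(0.5 + 2.3) = 5/28; seller share = |εd|/(εs + |εd|) = 23/28.

Consumer share = 5/28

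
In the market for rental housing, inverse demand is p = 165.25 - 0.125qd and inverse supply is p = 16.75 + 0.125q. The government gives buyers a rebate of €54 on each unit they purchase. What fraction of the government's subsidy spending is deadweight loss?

DWL / government spending = 2/15

Pre-subsidy: 165.25 - 0.125q = 16.75 + 0.125q gives q* = 594 and p* = 91.
With the rebate, buyers effectively pay pb = ps − 54, where ps is the price sellers receive.
On the curves, pb = 165.25 - 0.125q and ps = 16.75 + 0.125q; the wedge ps − pb = 54 gives 16.75 + 0.125q − (165.25 - 0.125q) = 54, so q' = 810.
Then pb = 165.25 − 0.125·810 = 64 and ps = 16.75 + 0.125·810 = 118.
ΔCS = ½(594 + 810)(91 − 64) = 18954; ΔPS = ½(594 + 810)(118 − 91) = 18954.
Government spending = 54 × 810 = 43740.
DWL = ½ × 54 × (810 − 594) = 5832; fraction = 5832 / 43740 = 2/15.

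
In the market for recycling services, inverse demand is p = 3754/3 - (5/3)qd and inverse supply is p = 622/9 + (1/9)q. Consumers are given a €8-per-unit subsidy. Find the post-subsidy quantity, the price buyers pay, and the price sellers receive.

q' = 669.5; buyers pay €135.5; sellers receive €143.5

Pre-subsidy: 3754/3 - (5/3)q = 622/9 + (1/9)q gives q* = 665 and p* = 143.
With the rebate, buyers effectively pay pb = ps − 8, where ps is the price sellers receive.
On the curves, pb = 3754/3 - (5/3)q and ps = 622/9 + (1/9)q; the wedge ps − pb = 8 gives 622/9 + (1/9)q − (3754/3 - (5/3)q) = 8, so q' = 669.5.
Then pb = 3754/3 − (5/3)·669.5 = 135.5 and ps = 622/9 + (1/9)·669.5 = 143.5.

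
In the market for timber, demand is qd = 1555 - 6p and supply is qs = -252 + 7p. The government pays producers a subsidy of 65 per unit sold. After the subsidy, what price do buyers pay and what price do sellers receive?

Pre-subsidy: 1555 - 6p = -252 + 7p gives p* = 139, q* = 721.
With the subsidy, sellers receive ps = pb + 65 for each unit, where pb is the price buyers pay.
Supply in terms of pb becomes qs = -252 + 7(pb + 65) = 203 + 7pb. Setting this equal to demand: 1555 - 6pb = 203 + 7pb, so pb = 104.
Sellers receive ps = 104 + 65 = 169; q' = 1555 − 6·104 = 931.

Buyers pay 104; sellers receive 169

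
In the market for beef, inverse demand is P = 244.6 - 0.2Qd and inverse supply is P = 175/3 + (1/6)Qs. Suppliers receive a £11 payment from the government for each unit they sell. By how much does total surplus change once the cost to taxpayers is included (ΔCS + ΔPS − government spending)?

Net change in total surplus = -£165

Pre-subsidy: 244.6 - 0.2Q = 175/3 + (1/6)Q gives Q* = 508 and P* = 143.
With the subsidy, sellers receive Ps = Pb + 11 for each unit, where Pb is the price buyers pay.
On the curves, Pb = 244.6 - 0.2Q and Ps = 175/3 + (1/6)Q; the wedge Ps − Pb = 11 gives 175/3 + (1/6)Q − (244.6 - 0.2Q) = 11, so Q' = 538.
Then Pb = 244.6 − 0.2·538 = 137 and Ps = 175/3 + (1/6)·538 = 148.
ΔCS = ½(508 + 538)(143 − 137) = 3138; ΔPS = ½(508 + 538)(148 − 143) = 2615.
Government spending = 11 × 538 = 5918.
Net change = 3138 + 2615 − 5918 = -165. The loss equals the DWL triangle ½·11·30.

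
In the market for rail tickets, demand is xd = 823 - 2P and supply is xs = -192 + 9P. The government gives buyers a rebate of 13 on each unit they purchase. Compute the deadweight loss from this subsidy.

Pre-subsidy: 823 - 2P = -192 + 9P gives P* = 1015/11, x* = 7023/11.
With the rebate, buyers effectively pay Pb = Ps − 13, where Ps is the price sellers receive.
Demand in terms of Ps becomes xd = 823 − 2(Ps − 13) = 849 - 2Ps. Setting this equal to supply: 849 - 2Ps = -192 + 9Ps, so Ps = 1041/11.
Buyers pay Pb = 1041/11 − 13 = 898/11; x' = -192 + 9·(1041/11) = 7257/11.
The subsidy expands output by 7257/11 − 7023/11 = 234/11 past the efficient level; on those units the gap between marginal cost and willingness to pay runs from 0 up to 13.
DWL = ½ × 13 × 234/11 = 1521/11.

Deadweight loss = 1521/11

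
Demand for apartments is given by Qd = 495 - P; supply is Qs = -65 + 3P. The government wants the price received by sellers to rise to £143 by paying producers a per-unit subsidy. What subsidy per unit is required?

Required subsidy s = £12 per unit

At a seller price of 143, quantity supplied is -65 + 3·143 = 364.
Buyers absorb 364 only when they pay Pb with 495 − 1·Pb = 364, i.e. Pb = 131.
s = Ps − Pb = 143 − 131 = 12.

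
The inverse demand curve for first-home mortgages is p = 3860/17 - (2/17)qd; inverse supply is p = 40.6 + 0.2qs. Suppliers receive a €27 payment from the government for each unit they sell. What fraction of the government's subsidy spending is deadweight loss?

Pre-subsidy: 3860/17 - (2/17)q = 40.6 + 0.2q gives q* = 587 and p* = 158.
With the subsidy, sellers receive ps = pb + 27 for each unit, where pb is the price buyers pay.
On the curves, pb = 3860/17 - (2/17)q and ps = 40.6 + 0.2q; the wedge ps − pb = 27 gives 40.6 + 0.2q − (3860/17 - (2/17)q) = 27, so q' = 672.
Then pb = 3860/17 − (2/17)·672 = 148 and ps = 40.6 + 0.2·672 = 175.
ΔCS = ½(587 + 672)(158 − 148) = 6295; ΔPS = ½(587 + 672)(175 − 158) = 10701.5.
Government spending = 27 × 672 = 18144.
DWL = ½ × 27 × (672 − 587) = 1147.5; fraction = 1147.5 / 18144 = 85/1344.

DWL / government spending = 85/1344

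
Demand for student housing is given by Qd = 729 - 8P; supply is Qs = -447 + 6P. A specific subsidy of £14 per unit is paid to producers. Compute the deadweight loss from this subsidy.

Pre-subsidy: 729 - 8P = -447 + 6P gives P* = 84, Q* = 57.
With the subsidy, sellers receive Ps = Pb + 14 for each unit, where Pb is the price buyers pay.
Supply in terms of Pb becomes Qs = -447 + 6(Pb + 14) = -363 + 6Pb. Setting this equal to demand: 729 - 8Pb = -363 + 6Pb, so Pb = 78.
Sellers receive Ps = 78 + 14 = 92; Q' = 729 − 8·78 = 105.
The subsidy expands output by 105 − 57 = 48 past the efficient level; on those units the gap between marginal cost and willingness to pay runs from 0 up to 14.
DWL = ½ × 14 × 48 = 336.

Deadweight loss = £336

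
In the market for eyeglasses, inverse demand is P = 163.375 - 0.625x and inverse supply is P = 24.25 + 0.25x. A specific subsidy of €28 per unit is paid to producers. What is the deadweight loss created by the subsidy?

Deadweight loss = €448

Pre-subsidy: 163.375 - 0.625x = 24.25 + 0.25x gives x* = 159 and P* = 64.
With the subsidy, sellers receive Ps = Pb + 28 for each unit, where Pb is the price buyers pay.
On the curves, Pb = 163.375 - 0.625x and Ps = 24.25 + 0.25x; the wedge Ps − Pb = 28 gives 24.25 + 0.25x − (163.375 - 0.625x) = 28, so x' = 191.
Then Pb = 163.375 − 0.625·191 = 44 and Ps = 24.25 + 0.25·191 = 72.
The subsidy expands output by 191 − 159 = 32 past the efficient level; on those units the gap between marginal cost and willingness to pay runs from 0 up to 28.
DWL = ½ × 28 × 32 = 448.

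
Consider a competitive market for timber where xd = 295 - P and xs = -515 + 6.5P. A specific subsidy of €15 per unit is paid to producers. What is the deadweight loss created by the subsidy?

Deadweight loss = €97.5

Pre-subsidy: 295 - P = -515 + 6.5P gives P* = 108, x* = 187.
With the subsidy, sellers receive Ps = Pb + 15 for each unit, where Pb is the price buyers pay.
Supply in terms of Pb becomes xs = -515 + 6.5(Pb + 15) = -417.5 + 6.5Pb. Setting this equal to demand: 295 - Pb = -417.5 + 6.5Pb, so Pb = 95.
Sellers receive Ps = 95 + 15 = 110; x' = 295 − 1·95 = 200.
The subsidy expands output by 200 − 187 = 13 past the efficient level; on those units the gap between marginal cost and willingness to pay runs from 0 up to 15.
DWL = ½ × 15 × 13 = 97.5.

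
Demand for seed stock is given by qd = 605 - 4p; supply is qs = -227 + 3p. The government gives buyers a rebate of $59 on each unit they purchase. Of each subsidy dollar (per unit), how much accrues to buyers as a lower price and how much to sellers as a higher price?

Buyers gain 177/7 per unit; sellers gain 236/7 per unit

Pre-subsidy: 605 - 4p = -227 + 3p gives p* = 832/7, q* = 907/7.
With the rebate, buyers effectively pay pb = ps − 59, where ps is the price sellers receive.
Demand in terms of ps becomes qd = 605 − 4(ps − 59) = 841 - 4ps. Setting this equal to supply: 841 - 4ps = -227 + 3ps, so ps = 1068/7.
Buyers pay pb = 1068/7 − 59 = 655/7; q' = -227 + 3·(1068/7) = 1615/7.
Buyers' price falls by p* − pb = 832/7 − 655/7 = 177/7; sellers' price rises by ps − p* = 1068/7 − 832/7 = 236/7.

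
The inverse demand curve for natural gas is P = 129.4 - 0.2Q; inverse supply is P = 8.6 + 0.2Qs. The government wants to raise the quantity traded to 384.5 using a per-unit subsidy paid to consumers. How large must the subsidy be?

Required subsidy s = 33 per unit

At Q = 384.5, from the demand curve buyers pay Pb = 129.4 − 0.2·384.5 = 52.5; from the supply curve sellers need Ps = 8.6 + 0.2·384.5 = 85.5.
The subsidy must fill the gap: s = Ps − Pb = 85.5 − 52.5 = 33.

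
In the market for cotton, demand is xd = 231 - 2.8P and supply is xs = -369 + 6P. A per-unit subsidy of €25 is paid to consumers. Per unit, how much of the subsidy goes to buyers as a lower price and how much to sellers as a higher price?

Pre-subsidy: 231 - 2.8P = -369 + 6P gives P* = 750/11, x* = 441/11.
With the rebate, buyers effectively pay Pb = Ps − 25, where Ps is the price sellers receive.
Demand in terms of Ps becomes xd = 231 − 2.8(Ps − 25) = 301 - 2.8Ps. Setting this equal to supply: 301 - 2.8Ps = -369 + 6Ps, so Ps = 1675/22.
Buyers pay Pb = 1675/22 − 25 = 1125/22; x' = -369 + 6·(1675/22) = 966/11.
Buyers' price falls by P* − Pb = 750/11 − 1125/22 = 375/22; sellers' price rises by Ps − P* = 1675/22 − 750/11 = 175/22.

Buyers gain 375/22 per unit; sellers gain 175/22 per unit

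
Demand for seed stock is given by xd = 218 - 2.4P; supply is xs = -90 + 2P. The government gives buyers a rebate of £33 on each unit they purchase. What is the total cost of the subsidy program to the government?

Government cost = £2838

Pre-subsidy: 218 - 2.4P = -90 + 2P gives P* = 70, x* = 50.
With the rebate, buyers effectively pay Pb = Ps − 33, where Ps is the price sellers receive.
Demand in terms of Ps becomes xd = 218 − 2.4(Ps − 33) = 297.2 - 2.4Ps. Setting this equal to supply: 297.2 - 2.4Ps = -90 + 2Ps, so Ps = 88.
Buyers pay Pb = 88 − 33 = 55; x' = -90 + 2·88 = 86.
Government outlay = subsidy × quantity = 33 × 86 = 2838.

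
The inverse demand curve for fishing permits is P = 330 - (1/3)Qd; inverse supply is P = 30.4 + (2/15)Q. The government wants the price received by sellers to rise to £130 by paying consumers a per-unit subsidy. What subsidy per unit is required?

At a seller price of 130, quantity supplied is -228 + 7.5·130 = 747.
Buyers absorb 747 only when they pay Pb = 330 − (1/3)·747 = 81.
s = Ps − Pb = 130 − 81 = 49.

Required subsidy s = £49 per unit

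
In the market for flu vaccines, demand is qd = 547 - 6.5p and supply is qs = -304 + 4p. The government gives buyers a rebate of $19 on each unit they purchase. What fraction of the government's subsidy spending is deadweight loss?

DWL / government spending = 247/706

Pre-subsidy: 547 - 6.5p = -304 + 4p gives p* = 1702/21, q* = 424/21.
With the rebate, buyers effectively pay pb = ps − 19, where ps is the price sellers receive.
Demand in terms of ps becomes qd = 547 − 6.5(ps − 19) = 670.5 - 6.5ps. Setting this equal to supply: 670.5 - 6.5ps = -304 + 4ps, so ps = 1949/21.
Buyers pay pb = 1949/21 − 19 = 1550/21; q' = -304 + 4·(1949/21) = 1412/21.
ΔCS = ½(424/21 + 1412/21)(1702/21 − 1550/21) = 15504/49; ΔPS = ½(424/21 + 1412/21)(1949/21 − 1702/21) = 25194/49.
Government spending = 19 × 1412/21 = 26828/21.
DWL = ½ × 19 × (1412/21 − 424/21) = 9386/21; fraction = (9386/21) / (26828/21) = 247/706.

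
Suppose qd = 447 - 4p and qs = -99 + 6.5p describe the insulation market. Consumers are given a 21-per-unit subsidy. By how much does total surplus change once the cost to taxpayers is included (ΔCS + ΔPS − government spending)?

Net change in total surplus = -546

Pre-subsidy: 447 - 4p = -99 + 6.5p gives p* = 52, q* = 239.
With the rebate, buyers effectively pay pb = ps − 21, where ps is the price sellers receive.
Demand in terms of ps becomes qd = 447 − 4(ps − 21) = 531 - 4ps. Setting this equal to supply: 531 - 4ps = -99 + 6.5ps, so ps = 60.
Buyers pay pb = 60 − 21 = 39; q' = -99 + 6.5·60 = 291.
ΔCS = ½(239 + 291)(52 − 39) = 3445; ΔPS = ½(239 + 291)(60 − 52) = 2120.
Government spending = 21 × 291 = 6111.
Net change = 3445 + 2120 − 6111 = -546. The loss equals the DWL triangle ½·21·52.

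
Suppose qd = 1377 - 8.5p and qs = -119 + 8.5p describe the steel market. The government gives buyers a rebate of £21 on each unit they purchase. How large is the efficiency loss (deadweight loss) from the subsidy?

Deadweight loss = £937.125

Pre-subsidy: 1377 - 8.5p = -119 + 8.5p gives p* = 88, q* = 629.
With the rebate, buyers effectively pay pb = ps − 21, where ps is the price sellers receive.
Demand in terms of ps becomes qd = 1377 − 8.5(ps − 21) = 1555.5 - 8.5ps. Setting this equal to supply: 1555.5 - 8.5ps = -119 + 8.5ps, so ps = 98.5.
Buyers pay pb = 98.5 − 21 = 77.5; q' = -119 + 8.5·98.5 = 718.25.
The subsidy expands output by 718.25 − 629 = 89.25 past the efficient level; on those units the gap between marginal cost and willingness to pay runs from 0 up to 21.
DWL = ½ × 21 × 89.25 = 937.125.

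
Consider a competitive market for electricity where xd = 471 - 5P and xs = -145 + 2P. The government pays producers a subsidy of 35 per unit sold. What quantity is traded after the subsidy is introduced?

x' = 81

Pre-subsidy: 471 - 5P = -145 + 2P gives P* = 88, x* = 31.
With the subsidy, sellers receive Ps = Pb + 35 for each unit, where Pb is the price buyers pay.
Supply in terms of Pb becomes xs = -145 + 2(Pb + 35) = -75 + 2Pb. Setting this equal to demand: 471 - 5Pb = -75 + 2Pb, so Pb = 78.
Sellers receive Ps = 78 + 35 = 113; x' = 471 − 5·78 = 81.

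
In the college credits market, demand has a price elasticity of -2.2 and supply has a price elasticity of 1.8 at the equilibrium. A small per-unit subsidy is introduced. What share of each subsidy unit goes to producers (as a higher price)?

For a small subsidy around the equilibrium, the benefit split depends on the relative slopes, which at a point are proportional to the elasticities.
Buyer share = εs/(εs + |εd|) = 1.8/(1.8 + 2.2) = 0.45; seller share = |εd|/(εs + |εd|) = 0.55.
So producers capture 0.55 of the subsidy.

Producer share = 0.55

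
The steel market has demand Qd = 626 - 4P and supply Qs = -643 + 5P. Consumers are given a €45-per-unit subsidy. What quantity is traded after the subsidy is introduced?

Q' = 162

Pre-subsidy: 626 - 4P = -643 + 5P gives P* = 141, Q* = 62.
With the rebate, buyers effectively pay Pb = Ps − 45, where Ps is the price sellers receive.
Demand in terms of Ps becomes Qd = 626 − 4(Ps − 45) = 806 - 4Ps. Setting this equal to supply: 806 - 4Ps = -643 + 5Ps, so Ps = 161.
Buyers pay Pb = 161 − 45 = 116; Q' = -643 + 5·161 = 162.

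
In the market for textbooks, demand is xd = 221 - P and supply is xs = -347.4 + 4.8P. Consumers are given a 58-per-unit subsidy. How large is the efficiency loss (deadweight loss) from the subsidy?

Pre-subsidy: 221 - P = -347.4 + 4.8P gives P* = 98, x* = 123.
With the rebate, buyers effectively pay Pb = Ps − 58, where Ps is the price sellers receive.
Demand in terms of Ps becomes xd = 221 − 1(Ps − 58) = 279 - Ps. Setting this equal to supply: 279 - Ps = -347.4 + 4.8Ps, so Ps = 108.
Buyers pay Pb = 108 − 58 = 50; x' = -347.4 + 4.8·108 = 171.
The subsidy expands output by 171 − 123 = 48 past the efficient level; on those units the gap between marginal cost and willingness to pay runs from 0 up to 58.
DWL = ½ × 58 × 48 = 1392.

Deadweight loss = 1392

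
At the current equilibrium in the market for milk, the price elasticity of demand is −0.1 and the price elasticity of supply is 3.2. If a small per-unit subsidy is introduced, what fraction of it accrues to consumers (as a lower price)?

For a small subsidy around the equilibrium, the benefit split depends on the relative slopes, which at a point are proportional to the elasticities.
Buyer share = εs/(εs + |εd|) = 3.2/(3.2 + 0.1) = 32/33; seller share = |εd|/(εs + |εd|) = 1/33.

Consumer share = 32/33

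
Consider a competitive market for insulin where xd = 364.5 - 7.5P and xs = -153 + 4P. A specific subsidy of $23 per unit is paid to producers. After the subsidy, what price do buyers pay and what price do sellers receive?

Buyers pay $37; sellers receive $60

Pre-subsidy: 364.5 - 7.5P = -153 + 4P gives P* = 45, x* = 27.
With the subsidy, sellers receive Ps = Pb + 23 for each unit, where Pb is the price buyers pay.
Supply in terms of Pb becomes xs = -153 + 4(Pb + 23) = -61 + 4Pb. Setting this equal to demand: 364.5 - 7.5Pb = -61 + 4Pb, so Pb = 37.
Sellers receive Ps = 37 + 23 = 60; x' = 364.5 − 7.5·37 = 87.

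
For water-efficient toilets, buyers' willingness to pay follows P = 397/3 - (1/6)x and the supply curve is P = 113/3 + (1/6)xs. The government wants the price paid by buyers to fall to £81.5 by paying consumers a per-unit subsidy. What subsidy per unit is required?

At a buyer price of 81.5, quantity demanded is 794 − 6·81.5 = 305.
Sellers supply 305 only when they receive Ps = 113/3 + (1/6)·305 = 88.5.
s = Ps − Pb = 88.5 − 81.5 = 7.

Required subsidy s = £7 per unit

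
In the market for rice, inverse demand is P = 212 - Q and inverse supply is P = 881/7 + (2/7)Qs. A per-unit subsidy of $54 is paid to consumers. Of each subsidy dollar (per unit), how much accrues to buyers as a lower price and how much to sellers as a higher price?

Buyers gain $42 per unit; sellers gain $12 per unit

Pre-subsidy: 212 - Q = 881/7 + (2/7)Q gives Q* = 67 and P* = 145.
With the rebate, buyers effectively pay Pb = Ps − 54, where Ps is the price sellers receive.
On the curves, Pb = 212 - Q and Ps = 881/7 + (2/7)Q; the wedge Ps − Pb = 54 gives 881/7 + (2/7)Q − (212 - Q) = 54, so Q' = 109.
Then Pb = 212 − 1·109 = 103 and Ps = 881/7 + (2/7)·109 = 157.
Buyers' price falls by P* − Pb = 145 − 103 = 42; sellers' price rises by Ps − P* = 157 − 145 = 12.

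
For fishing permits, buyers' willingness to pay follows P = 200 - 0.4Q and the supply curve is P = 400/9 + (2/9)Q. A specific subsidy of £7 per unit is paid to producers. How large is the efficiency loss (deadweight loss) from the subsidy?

Deadweight loss = £39.375

Pre-subsidy: 200 - 0.4Q = 400/9 + (2/9)Q gives Q* = 250 and P* = 100.
With the subsidy, sellers receive Ps = Pb + 7 for each unit, where Pb is the price buyers pay.
On the curves, Pb = 200 - 0.4Q and Ps = 400/9 + (2/9)Q; the wedge Ps − Pb = 7 gives 400/9 + (2/9)Q − (200 - 0.4Q) = 7, so Q' = 261.25.
Then Pb = 200 − 0.4·261.25 = 95.5 and Ps = 400/9 + (2/9)·261.25 = 102.5.
The subsidy expands output by 261.25 − 250 = 11.25 past the efficient level; on those units the gap between marginal cost and willingness to pay runs from 0 up to 7.
DWL = ½ × 7 × 11.25 = 39.375.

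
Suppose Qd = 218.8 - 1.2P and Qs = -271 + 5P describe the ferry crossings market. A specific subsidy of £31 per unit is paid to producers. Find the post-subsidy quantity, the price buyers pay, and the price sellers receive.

Q' = 154; buyers pay £54; sellers receive £85

Pre-subsidy: 218.8 - 1.2P = -271 + 5P gives P* = 79, Q* = 124.
With the subsidy, sellers receive Ps = Pb + 31 for each unit, where Pb is the price buyers pay.
Supply in terms of Pb becomes Qs = -271 + 5(Pb + 31) = -116 + 5Pb. Setting this equal to demand: 218.8 - 1.2Pb = -116 + 5Pb, so Pb = 54.
Sellers receive Ps = 54 + 31 = 85; Q' = 218.8 − 1.2·54 = 154.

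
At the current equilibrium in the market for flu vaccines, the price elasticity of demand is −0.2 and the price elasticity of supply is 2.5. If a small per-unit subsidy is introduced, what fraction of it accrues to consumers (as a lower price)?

Consumer share = 25/27

For a small subsidy around the equilibrium, the benefit split depends on the relative slopes, which at a point are proportional to the elasticities.
Buyer share = εs/(εs + |εd|) = 2.5/(2.5 + 0.2) = 25/27; seller share = |εd|/(εs + |εd|) = 2/27.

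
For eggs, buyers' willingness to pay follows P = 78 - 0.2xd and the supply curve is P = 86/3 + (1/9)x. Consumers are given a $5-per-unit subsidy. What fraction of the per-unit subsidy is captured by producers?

Producer share = 5/14

Pre-subsidy: 78 - 0.2x = 86/3 + (1/9)x gives x* = 1110/7 and P* = 324/7.
With the rebate, buyers effectively pay Pb = Ps − 5, where Ps is the price sellers receive.
On the curves, Pb = 78 - 0.2x and Ps = 86/3 + (1/9)x; the wedge Ps − Pb = 5 gives 86/3 + (1/9)x − (78 - 0.2x) = 5, so x' = 2445/14.
Then Pb = 78 − 0.2·(2445/14) = 603/14 and Ps = 86/3 + (1/9)·(2445/14) = 673/14.
Buyers' price falls by P* − Pb = 324/7 − 603/14 = 45/14; sellers' price rises by Ps − P* = 673/14 − 324/7 = 25/14.
So producers capture (25/14)/5 = 5/14 of each unit of subsidy.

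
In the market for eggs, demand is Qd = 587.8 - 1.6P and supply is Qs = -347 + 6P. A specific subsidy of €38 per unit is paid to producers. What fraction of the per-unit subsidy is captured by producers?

Pre-subsidy: 587.8 - 1.6P = -347 + 6P gives P* = 123, Q* = 391.
With the subsidy, sellers receive Ps = Pb + 38 for each unit, where Pb is the price buyers pay.
Supply in terms of Pb becomes Qs = -347 + 6(Pb + 38) = -119 + 6Pb. Setting this equal to demand: 587.8 - 1.6Pb = -119 + 6Pb, so Pb = 93.
Sellers receive Ps = 93 + 38 = 131; Q' = 587.8 − 1.6·93 = 439.
Buyers' price falls by P* − Pb = 123 − 93 = 30; sellers' price rises by Ps − P* = 131 − 123 = 8.
So producers capture 8/38 = 4/19 of each unit of subsidy.

Producer share = 4/19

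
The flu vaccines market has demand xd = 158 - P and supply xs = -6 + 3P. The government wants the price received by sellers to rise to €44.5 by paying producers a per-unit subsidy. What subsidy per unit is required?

Required subsidy s = €14 per unit

At a seller price of 44.5, quantity supplied is -6 + 3·44.5 = 127.5.
Buyers absorb 127.5 only when they pay Pb with 158 − 1·Pb = 127.5, i.e. Pb = 30.5.
s = Ps − Pb = 44.5 − 30.5 = 14.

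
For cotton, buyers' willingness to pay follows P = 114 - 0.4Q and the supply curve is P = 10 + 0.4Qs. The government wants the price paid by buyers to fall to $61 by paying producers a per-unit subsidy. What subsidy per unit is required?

At a buyer price of 61, quantity demanded is 285 − 2.5·61 = 132.5.
Sellers supply 132.5 only when they receive Ps = 10 + 0.4·132.5 = 63.
s = Ps − Pb = 63 − 61 = 2.

Required subsidy s = $2 per unit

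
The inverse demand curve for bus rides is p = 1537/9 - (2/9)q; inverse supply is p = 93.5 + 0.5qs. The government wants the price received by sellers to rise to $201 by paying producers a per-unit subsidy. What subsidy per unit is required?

At a seller price of 201, quantity supplied is -187 + 2·201 = 215.
Buyers absorb 215 only when they pay pb = 1537/9 − (2/9)·215 = 123.
s = ps − pb = 201 − 123 = 78.

Required subsidy s = $78 per unit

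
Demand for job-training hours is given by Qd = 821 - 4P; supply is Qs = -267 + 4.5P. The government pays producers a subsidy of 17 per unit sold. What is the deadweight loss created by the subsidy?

Deadweight loss = 306

Pre-subsidy: 821 - 4P = -267 + 4.5P gives P* = 128, Q* = 309.
With the subsidy, sellers receive Ps = Pb + 17 for each unit, where Pb is the price buyers pay.
Supply in terms of Pb becomes Qs = -267 + 4.5(Pb + 17) = -190.5 + 4.5Pb. Setting this equal to demand: 821 - 4Pb = -190.5 + 4.5Pb, so Pb = 119.
Sellers receive Ps = 119 + 17 = 136; Q' = 821 − 4·119 = 345.
The subsidy expands output by 345 − 309 = 36 past the efficient level; on those units the gap between marginal cost and willingness to pay runs from 0 up to 17.
DWL = ½ × 17 × 36 = 306.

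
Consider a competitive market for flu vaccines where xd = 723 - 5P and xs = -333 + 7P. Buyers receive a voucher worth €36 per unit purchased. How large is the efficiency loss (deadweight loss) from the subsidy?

Deadweight loss = €1890

Pre-subsidy: 723 - 5P = -333 + 7P gives P* = 88, x* = 283.
With the rebate, buyers effectively pay Pb = Ps − 36, where Ps is the price sellers receive.
Demand in terms of Ps becomes xd = 723 − 5(Ps − 36) = 903 - 5Ps. Setting this equal to supply: 903 - 5Ps = -333 + 7Ps, so Ps = 103.
Buyers pay Pb = 103 − 36 = 67; x' = -333 + 7·103 = 388.
The subsidy expands output by 388 − 283 = 105 past the efficient level; on those units the gap between marginal cost and willingness to pay runs from 0 up to 36.
DWL = ½ × 36 × 105 = 1890.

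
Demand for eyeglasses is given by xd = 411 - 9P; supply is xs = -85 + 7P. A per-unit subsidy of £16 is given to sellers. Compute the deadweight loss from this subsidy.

Pre-subsidy: 411 - 9P = -85 + 7P gives P* = 31, x* = 132.
With the subsidy, sellers receive Ps = Pb + 16 for each unit, where Pb is the price buyers pay.
Supply in terms of Pb becomes xs = -85 + 7(Pb + 16) = 27 + 7Pb. Setting this equal to demand: 411 - 9Pb = 27 + 7Pb, so Pb = 24.
Sellers receive Ps = 24 + 16 = 40; x' = 411 − 9·24 = 195.
The subsidy expands output by 195 − 132 = 63 past the efficient level; on those units the gap between marginal cost and willingness to pay runs from 0 up to 16.
DWL = ½ × 16 × 63 = 504.

Deadweight loss = £504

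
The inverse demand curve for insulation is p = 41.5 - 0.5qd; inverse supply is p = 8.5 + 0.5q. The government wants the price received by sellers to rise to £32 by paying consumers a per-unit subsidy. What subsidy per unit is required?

At a seller price of 32, quantity supplied is -17 + 2·32 = 47.
Buyers absorb 47 only when they pay pb = 41.5 − 0.5·47 = 18.
s = ps − pb = 32 − 18 = 14.

Required subsidy s = £14 per unit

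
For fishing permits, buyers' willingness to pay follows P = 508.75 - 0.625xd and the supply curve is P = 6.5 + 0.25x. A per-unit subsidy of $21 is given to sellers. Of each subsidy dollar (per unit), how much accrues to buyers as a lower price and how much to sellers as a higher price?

Buyers gain $15 per unit; sellers gain $6 per unit

Pre-subsidy: 508.75 - 0.625x = 6.5 + 0.25x gives x* = 574 and P* = 150.
With the subsidy, sellers receive Ps = Pb + 21 for each unit, where Pb is the price buyers pay.
On the curves, Pb = 508.75 - 0.625x and Ps = 6.5 + 0.25x; the wedge Ps − Pb = 21 gives 6.5 + 0.25x − (508.75 - 0.625x) = 21, so x' = 598.
Then Pb = 508.75 − 0.625·598 = 135 and Ps = 6.5 + 0.25·598 = 156.
Buyers' price falls by P* − Pb = 150 − 135 = 15; sellers' price rises by Ps − P* = 156 − 150 = 6.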